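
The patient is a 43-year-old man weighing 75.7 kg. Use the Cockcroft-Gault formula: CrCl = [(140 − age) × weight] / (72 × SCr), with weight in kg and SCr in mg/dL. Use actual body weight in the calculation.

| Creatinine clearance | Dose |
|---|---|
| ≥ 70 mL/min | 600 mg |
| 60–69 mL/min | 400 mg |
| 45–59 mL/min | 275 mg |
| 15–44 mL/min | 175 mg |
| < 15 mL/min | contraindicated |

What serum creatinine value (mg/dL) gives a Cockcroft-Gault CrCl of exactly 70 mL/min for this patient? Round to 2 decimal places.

Standard dose requires CrCl ≥ 70 mL/min.
Set (140 − 43) × 75.7 / (72 × SCr) = 70
SCr = (140 − 43) × 75.7 / (72 × 70) = 1.457 mg/dL

1.46 mg/dL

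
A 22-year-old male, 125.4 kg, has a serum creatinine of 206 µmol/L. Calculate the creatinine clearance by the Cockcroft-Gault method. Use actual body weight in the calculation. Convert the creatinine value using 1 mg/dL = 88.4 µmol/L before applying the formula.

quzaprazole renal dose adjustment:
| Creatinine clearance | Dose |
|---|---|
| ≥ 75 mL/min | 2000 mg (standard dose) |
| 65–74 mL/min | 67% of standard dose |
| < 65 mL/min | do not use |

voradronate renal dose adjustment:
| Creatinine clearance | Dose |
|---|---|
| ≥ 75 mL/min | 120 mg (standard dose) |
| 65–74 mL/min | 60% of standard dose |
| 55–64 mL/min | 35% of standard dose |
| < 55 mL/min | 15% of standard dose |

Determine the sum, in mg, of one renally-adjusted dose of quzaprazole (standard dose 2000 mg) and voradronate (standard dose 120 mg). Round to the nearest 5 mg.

2120 mg

SCr = 206 / 88.4 = 2.33 mg/dL
CrCl = (140 − 22) × 125.4 / (72 × 2.33) = 14797.2 / 167.76 ≈ 88.2 mL/min
CrCl ≈ 88 mL/min.
quzaprazole: ≥ 75 mL/min → 100% of 2000 mg = 2000 mg.
voradronate: ≥ 75 mL/min → 100% of 120 mg = 120 mg.
Total = 2000 + 120 = 2120 mg.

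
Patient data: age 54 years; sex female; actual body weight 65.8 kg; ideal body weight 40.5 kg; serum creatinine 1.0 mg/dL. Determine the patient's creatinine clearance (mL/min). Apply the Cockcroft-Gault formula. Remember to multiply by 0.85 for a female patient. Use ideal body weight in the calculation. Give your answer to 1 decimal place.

41.1 mL/min

CrCl = (140 − 54) × 40.5 / (72 × 1) × 0.85 = 3483.0 / 72.00 × 0.85 ≈ 41.1 mL/min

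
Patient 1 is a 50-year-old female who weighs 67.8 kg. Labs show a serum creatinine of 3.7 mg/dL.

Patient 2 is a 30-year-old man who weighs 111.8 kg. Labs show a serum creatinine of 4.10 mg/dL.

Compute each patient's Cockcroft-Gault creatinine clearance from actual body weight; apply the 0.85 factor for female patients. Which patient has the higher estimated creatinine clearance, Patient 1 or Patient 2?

Patient 2

Patient 1: CrCl = (140 − 50) × 67.8 / (72 × 3.7) × 0.85 = 6102.0 / 266.40 × 0.85 ≈ 19.5 mL/min
Patient 2: CrCl = (140 − 30) × 111.8 / (72 × 4.1) = 12298.0 / 295.20 ≈ 41.7 mL/min
19.5 vs 41.7 mL/min → Patient 2 is higher.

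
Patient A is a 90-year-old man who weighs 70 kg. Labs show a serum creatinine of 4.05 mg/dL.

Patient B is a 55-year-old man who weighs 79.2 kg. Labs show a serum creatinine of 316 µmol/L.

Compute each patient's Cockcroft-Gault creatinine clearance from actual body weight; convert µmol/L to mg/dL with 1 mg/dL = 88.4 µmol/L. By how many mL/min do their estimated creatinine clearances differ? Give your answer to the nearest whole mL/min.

14 mL/min

Patient A: CrCl = (140 − 90) × 70 / (72 × 4.05) = 3500.0 / 291.60 ≈ 12.0 mL/min
Patient B: SCr = 316 / 88.4 = 3.575 mg/dL
Patient B: CrCl = (140 − 55) × 79.2 / (72 × 3.575) = 6732.0 / 257.40 ≈ 26.2 mL/min
|12.0 − 26.2| = 14.2 mL/min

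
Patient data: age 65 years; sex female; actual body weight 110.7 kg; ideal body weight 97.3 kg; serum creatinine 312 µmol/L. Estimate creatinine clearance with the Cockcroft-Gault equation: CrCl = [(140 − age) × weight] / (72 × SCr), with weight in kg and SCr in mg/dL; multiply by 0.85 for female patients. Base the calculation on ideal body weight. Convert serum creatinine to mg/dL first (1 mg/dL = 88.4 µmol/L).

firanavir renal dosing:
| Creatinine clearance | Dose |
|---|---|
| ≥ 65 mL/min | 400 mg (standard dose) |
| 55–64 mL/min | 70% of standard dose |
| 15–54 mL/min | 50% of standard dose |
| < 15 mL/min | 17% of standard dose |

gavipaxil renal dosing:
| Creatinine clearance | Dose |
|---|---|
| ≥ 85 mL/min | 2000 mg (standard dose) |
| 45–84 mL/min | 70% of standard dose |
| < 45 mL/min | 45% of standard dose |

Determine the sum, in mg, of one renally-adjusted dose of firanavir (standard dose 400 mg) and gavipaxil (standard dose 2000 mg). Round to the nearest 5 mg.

SCr = 312 / 88.4 = 3.529 mg/dL
CrCl = (140 − 65) × 97.3 / (72 × 3.529) × 0.85 = 7297.5 / 254.09 × 0.85 ≈ 24.4 mL/min
CrCl ≈ 24 mL/min.
firanavir: 15–54 mL/min → 50% of 400 mg = 200 mg.
gavipaxil: < 45 mL/min → 45% of 2000 mg = 900 mg.
Total = 200 + 900 = 1100 mg.

1100 mg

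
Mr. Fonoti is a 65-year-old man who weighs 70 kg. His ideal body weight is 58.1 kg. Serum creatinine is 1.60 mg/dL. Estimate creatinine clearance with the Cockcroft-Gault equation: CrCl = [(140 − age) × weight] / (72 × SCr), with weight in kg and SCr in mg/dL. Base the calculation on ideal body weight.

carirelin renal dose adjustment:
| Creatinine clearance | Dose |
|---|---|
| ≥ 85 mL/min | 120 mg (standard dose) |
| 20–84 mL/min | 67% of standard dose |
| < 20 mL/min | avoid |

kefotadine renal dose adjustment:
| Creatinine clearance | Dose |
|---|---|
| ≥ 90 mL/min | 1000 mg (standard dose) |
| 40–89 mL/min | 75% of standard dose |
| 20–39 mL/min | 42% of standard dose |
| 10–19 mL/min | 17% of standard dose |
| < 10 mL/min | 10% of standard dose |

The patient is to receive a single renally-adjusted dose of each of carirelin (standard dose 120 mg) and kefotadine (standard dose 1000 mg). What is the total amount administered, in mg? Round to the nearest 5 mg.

CrCl = (140 − 65) × 58.1 / (72 × 1.6) = 4357.5 / 115.20 ≈ 37.8 mL/min
CrCl ≈ 38 mL/min.
carirelin: 20–84 mL/min → 67% of 120 mg = 80.4 mg.
kefotadine: 20–39 mL/min → 42% of 1000 mg = 420 mg.
Total = 80.4 + 420 = 500.4 mg.

500 mg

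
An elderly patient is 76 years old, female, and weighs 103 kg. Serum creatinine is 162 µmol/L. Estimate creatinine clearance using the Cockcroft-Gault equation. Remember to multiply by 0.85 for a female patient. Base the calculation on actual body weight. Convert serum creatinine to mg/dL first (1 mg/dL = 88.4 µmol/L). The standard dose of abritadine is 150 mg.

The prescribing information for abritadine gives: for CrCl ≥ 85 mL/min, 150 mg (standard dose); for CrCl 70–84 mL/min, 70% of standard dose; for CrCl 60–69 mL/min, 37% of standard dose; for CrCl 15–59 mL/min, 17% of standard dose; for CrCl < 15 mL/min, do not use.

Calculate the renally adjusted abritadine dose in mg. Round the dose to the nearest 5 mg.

SCr = 162 / 88.4 = 1.833 mg/dL
CrCl = (140 − 76) × 103 / (72 × 1.833) × 0.85 = 6592.0 / 131.98 × 0.85 ≈ 42.5 mL/min
CrCl ≈ 42 mL/min → bracket 15–59 mL/min.
17% of 150 mg = 25.5 mg → 25 mg

25 mg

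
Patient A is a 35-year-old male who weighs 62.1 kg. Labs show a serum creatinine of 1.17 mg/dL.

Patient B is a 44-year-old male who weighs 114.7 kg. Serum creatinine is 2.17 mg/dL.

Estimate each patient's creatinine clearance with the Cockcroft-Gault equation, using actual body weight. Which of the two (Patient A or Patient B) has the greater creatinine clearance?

Patient A

Patient A: CrCl = (140 − 35) × 62.1 / (72 × 1.17) = 6520.5 / 84.24 ≈ 77.4 mL/min
Patient B: CrCl = (140 − 44) × 114.7 / (72 × 2.17) = 11011.2 / 156.24 ≈ 70.5 mL/min
77.4 vs 70.5 mL/min → Patient A is higher.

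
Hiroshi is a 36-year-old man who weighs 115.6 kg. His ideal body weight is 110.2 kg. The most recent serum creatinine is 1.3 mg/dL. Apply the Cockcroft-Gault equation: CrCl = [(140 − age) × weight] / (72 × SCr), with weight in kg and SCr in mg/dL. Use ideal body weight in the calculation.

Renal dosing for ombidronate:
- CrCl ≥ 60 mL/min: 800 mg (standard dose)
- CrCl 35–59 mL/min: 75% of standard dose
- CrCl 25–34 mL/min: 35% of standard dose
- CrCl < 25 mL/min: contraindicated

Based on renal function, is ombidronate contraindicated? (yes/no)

CrCl = (140 − 36) × 110.2 / (72 × 1.3) = 11460.8 / 93.60 ≈ 122.4 mL/min
CrCl ≈ 122 mL/min, which is ≥ 25 mL/min.

no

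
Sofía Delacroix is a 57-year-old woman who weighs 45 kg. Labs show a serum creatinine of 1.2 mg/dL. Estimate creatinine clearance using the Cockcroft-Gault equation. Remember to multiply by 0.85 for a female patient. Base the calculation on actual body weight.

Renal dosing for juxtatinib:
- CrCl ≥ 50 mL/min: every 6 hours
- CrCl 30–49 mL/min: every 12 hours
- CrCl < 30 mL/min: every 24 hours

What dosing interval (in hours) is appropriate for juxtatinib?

CrCl = (140 − 57) × 45 / (72 × 1.2) × 0.85 = 3735.0 / 86.40 × 0.85 ≈ 36.7 mL/min
CrCl ≈ 37 mL/min → bracket 30–49 mL/min → every 12 hours.

every 12 hours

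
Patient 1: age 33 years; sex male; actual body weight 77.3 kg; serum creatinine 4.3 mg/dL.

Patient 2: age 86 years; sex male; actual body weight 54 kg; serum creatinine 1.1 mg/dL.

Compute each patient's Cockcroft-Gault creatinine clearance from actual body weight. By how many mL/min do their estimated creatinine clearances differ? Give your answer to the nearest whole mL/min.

10 mL/min

Patient 1: CrCl = (140 − 33) × 77.3 / (72 × 4.3) = 8271.1 / 309.60 ≈ 26.7 mL/min
Patient 2: CrCl = (140 − 86) × 54 / (72 × 1.1) = 2916.0 / 79.20 ≈ 36.8 mL/min
|26.7 − 36.8| = 10.1 mL/min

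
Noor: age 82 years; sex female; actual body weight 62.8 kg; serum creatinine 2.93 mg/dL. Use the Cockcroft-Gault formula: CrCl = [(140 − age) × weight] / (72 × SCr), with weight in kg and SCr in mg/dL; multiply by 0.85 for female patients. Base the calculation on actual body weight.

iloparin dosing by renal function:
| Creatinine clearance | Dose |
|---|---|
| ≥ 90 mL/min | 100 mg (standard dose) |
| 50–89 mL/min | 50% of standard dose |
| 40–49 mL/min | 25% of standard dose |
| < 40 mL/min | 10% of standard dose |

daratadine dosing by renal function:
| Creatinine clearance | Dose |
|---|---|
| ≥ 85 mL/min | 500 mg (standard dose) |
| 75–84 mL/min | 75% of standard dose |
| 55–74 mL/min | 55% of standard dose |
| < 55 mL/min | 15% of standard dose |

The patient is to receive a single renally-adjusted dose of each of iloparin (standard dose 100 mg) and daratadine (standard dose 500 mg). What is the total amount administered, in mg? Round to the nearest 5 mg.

85 mg

CrCl = (140 − 82) × 62.8 / (72 × 2.93) × 0.85 = 3642.4 / 210.96 × 0.85 ≈ 14.7 mL/min
CrCl ≈ 15 mL/min.
iloparin: < 40 mL/min → 10% of 100 mg = 10 mg.
daratadine: < 55 mL/min → 15% of 500 mg = 75 mg.
Total = 10 + 75 = 85 mg.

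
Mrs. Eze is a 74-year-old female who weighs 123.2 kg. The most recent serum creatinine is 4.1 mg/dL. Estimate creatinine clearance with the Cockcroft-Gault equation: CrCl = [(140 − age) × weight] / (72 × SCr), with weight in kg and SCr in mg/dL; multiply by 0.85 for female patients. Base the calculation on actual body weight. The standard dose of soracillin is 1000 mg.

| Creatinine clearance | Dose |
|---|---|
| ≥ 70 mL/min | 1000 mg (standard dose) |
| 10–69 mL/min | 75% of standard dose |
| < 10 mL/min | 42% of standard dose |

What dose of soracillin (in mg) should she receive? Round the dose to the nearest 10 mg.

CrCl = (140 − 74) × 123.2 / (72 × 4.1) × 0.85 = 8131.2 / 295.20 × 0.85 ≈ 23.4 mL/min
CrCl ≈ 23 mL/min → bracket 10–69 mL/min.
75% of 1000 mg = 750 mg

750 mg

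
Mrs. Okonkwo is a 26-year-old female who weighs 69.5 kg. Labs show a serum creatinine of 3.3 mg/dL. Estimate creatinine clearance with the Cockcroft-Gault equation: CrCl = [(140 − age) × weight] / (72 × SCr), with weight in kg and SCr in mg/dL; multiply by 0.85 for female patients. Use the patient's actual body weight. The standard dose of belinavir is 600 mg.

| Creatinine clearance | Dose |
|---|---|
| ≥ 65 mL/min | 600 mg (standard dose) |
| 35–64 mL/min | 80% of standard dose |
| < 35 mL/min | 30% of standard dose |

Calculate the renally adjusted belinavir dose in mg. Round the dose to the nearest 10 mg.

180 mg

CrCl = (140 − 26) × 69.5 / (72 × 3.3) × 0.85 = 7923.0 / 237.60 × 0.85 ≈ 28.3 mL/min
CrCl ≈ 28 mL/min → bracket < 35 mL/min.
30% of 600 mg = 180 mg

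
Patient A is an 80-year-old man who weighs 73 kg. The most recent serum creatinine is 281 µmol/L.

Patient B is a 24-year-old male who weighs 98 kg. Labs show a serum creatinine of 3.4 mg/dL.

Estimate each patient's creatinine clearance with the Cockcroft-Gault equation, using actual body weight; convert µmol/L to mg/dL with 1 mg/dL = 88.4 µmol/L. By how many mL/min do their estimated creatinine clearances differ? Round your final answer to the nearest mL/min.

Patient A: SCr = 281 / 88.4 = 3.179 mg/dL
Patient A: CrCl = (140 − 80) × 73 / (72 × 3.179) = 4380.0 / 228.89 ≈ 19.1 mL/min
Patient B: CrCl = (140 − 24) × 98 / (72 × 3.4) = 11368.0 / 244.80 ≈ 46.4 mL/min
|19.1 − 46.4| = 27.3 mL/min

27 mL/min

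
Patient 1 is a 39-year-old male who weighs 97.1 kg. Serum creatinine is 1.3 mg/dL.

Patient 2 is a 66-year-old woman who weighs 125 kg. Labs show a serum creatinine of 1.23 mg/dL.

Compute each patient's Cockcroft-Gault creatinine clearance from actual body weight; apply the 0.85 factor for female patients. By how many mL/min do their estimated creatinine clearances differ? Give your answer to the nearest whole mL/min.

16 mL/min

Patient 1: CrCl = (140 − 39) × 97.1 / (72 × 1.3) = 9807.1 / 93.60 ≈ 104.8 mL/min
Patient 2: CrCl = (140 − 66) × 125 / (72 × 1.23) × 0.85 = 9250.0 / 88.56 × 0.85 ≈ 88.8 mL/min
|104.8 − 88.8| = 16.0 mL/min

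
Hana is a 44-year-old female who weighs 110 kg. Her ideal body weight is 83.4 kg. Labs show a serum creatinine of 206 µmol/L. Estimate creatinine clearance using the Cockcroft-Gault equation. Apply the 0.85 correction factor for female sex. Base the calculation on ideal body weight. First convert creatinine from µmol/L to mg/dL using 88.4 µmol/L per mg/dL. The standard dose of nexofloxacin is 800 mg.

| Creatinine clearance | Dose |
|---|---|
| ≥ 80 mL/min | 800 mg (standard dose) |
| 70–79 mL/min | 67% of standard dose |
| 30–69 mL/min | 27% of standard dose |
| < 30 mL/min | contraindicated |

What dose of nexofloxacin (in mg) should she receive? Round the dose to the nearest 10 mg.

220 mg

SCr = 206 / 88.4 = 2.33 mg/dL
CrCl = (140 − 44) × 83.4 / (72 × 2.33) × 0.85 = 8006.4 / 167.76 × 0.85 ≈ 40.6 mL/min
CrCl ≈ 41 mL/min → bracket 30–69 mL/min.
27% of 800 mg = 216 mg → 220 mg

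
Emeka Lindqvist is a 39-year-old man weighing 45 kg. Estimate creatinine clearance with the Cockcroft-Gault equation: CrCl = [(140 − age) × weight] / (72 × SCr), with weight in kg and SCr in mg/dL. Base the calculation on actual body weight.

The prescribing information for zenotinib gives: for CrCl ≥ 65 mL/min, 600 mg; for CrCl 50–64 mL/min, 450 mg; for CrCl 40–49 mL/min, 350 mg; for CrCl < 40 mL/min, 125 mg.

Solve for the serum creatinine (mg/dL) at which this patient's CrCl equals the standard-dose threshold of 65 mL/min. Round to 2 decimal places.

Standard dose requires CrCl ≥ 65 mL/min.
Set (140 − 39) × 45 / (72 × SCr) = 65
SCr = (140 − 39) × 45 / (72 × 65) = 0.971 mg/dL

0.97 mg/dL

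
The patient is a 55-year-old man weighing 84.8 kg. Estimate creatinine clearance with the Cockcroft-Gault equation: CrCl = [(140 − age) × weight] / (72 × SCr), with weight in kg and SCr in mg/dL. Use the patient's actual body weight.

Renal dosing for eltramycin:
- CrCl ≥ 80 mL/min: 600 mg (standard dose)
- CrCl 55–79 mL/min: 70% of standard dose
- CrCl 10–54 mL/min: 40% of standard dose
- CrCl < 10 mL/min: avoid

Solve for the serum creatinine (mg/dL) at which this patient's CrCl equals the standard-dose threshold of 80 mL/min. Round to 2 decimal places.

1.25 mg/dL

Standard dose requires CrCl ≥ 80 mL/min.
Set (140 − 55) × 84.8 / (72 × SCr) = 80
SCr = (140 − 55) × 84.8 / (72 × 80) = 1.251 mg/dL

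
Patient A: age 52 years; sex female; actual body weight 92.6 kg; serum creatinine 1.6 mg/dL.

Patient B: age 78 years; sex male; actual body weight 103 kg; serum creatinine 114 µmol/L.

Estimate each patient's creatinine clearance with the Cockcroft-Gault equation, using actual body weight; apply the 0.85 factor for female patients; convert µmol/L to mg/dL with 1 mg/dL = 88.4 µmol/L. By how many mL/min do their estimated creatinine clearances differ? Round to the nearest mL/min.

Patient A: CrCl = (140 − 52) × 92.6 / (72 × 1.6) × 0.85 = 8148.8 / 115.20 × 0.85 ≈ 60.1 mL/min
Patient B: SCr = 114 / 88.4 = 1.29 mg/dL
Patient B: CrCl = (140 − 78) × 103 / (72 × 1.29) = 6386.0 / 92.88 ≈ 68.8 mL/min
|60.1 − 68.8| = 8.7 mL/min

9 mL/min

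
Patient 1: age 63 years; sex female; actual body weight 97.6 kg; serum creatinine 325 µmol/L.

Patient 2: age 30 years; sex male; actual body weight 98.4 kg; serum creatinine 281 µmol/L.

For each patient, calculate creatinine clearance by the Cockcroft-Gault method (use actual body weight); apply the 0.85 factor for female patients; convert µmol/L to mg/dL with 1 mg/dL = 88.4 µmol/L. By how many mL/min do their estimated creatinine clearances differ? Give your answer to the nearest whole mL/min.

23 mL/min

Patient 1: SCr = 325 / 88.4 = 3.676 mg/dL
Patient 1: CrCl = (140 − 63) × 97.6 / (72 × 3.676) × 0.85 = 7515.2 / 264.67 × 0.85 ≈ 24.1 mL/min
Patient 2: SCr = 281 / 88.4 = 3.179 mg/dL
Patient 2: CrCl = (140 − 30) × 98.4 / (72 × 3.179) = 10824.0 / 228.89 ≈ 47.3 mL/min
|24.1 − 47.3| = 23.2 mL/min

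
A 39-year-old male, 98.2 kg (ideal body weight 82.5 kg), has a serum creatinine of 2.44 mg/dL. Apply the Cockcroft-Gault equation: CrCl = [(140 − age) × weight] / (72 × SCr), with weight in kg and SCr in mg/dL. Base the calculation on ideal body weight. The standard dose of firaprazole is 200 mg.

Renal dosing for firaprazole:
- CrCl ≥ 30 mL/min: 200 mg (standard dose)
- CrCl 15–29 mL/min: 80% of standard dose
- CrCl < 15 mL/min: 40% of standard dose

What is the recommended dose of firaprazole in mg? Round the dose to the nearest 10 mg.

CrCl = (140 − 39) × 82.5 / (72 × 2.44) = 8332.5 / 175.68 ≈ 47.4 mL/min
CrCl ≈ 47 mL/min → bracket ≥ 30 mL/min.
100% of 200 mg = 200 mg

200 mg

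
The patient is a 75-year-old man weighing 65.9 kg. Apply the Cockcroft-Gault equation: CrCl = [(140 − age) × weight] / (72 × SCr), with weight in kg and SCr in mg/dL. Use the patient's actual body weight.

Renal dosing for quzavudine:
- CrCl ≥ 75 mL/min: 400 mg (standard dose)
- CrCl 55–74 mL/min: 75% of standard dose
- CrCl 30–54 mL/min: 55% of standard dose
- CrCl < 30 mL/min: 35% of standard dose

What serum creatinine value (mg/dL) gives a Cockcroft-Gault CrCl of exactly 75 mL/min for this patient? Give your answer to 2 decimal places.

Standard dose requires CrCl ≥ 75 mL/min.
Set (140 − 75) × 65.9 / (72 × SCr) = 75
SCr = (140 − 75) × 65.9 / (72 × 75) = 0.793 mg/dL

0.79 mg/dL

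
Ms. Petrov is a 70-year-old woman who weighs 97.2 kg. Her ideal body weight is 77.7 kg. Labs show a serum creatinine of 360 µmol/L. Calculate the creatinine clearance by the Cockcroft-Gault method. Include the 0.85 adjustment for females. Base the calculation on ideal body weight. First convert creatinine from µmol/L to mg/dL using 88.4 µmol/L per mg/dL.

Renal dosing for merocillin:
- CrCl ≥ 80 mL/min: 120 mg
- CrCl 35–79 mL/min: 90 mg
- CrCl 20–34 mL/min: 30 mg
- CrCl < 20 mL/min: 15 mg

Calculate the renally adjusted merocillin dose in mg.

SCr = 360 / 88.4 = 4.072 mg/dL
CrCl = (140 − 70) × 77.7 / (72 × 4.072) × 0.85 = 5439.0 / 293.18 × 0.85 ≈ 15.8 mL/min
CrCl ≈ 16 mL/min → bracket < 20 mL/min.
Dose for this bracket: 15 mg.

15 mg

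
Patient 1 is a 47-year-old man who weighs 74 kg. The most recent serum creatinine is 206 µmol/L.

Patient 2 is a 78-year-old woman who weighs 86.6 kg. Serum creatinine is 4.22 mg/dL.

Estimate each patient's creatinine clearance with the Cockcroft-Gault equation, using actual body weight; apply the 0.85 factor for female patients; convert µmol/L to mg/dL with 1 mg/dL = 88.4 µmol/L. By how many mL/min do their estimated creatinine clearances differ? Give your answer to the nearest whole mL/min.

26 mL/min

Patient 1: SCr = 206 / 88.4 = 2.33 mg/dL
Patient 1: CrCl = (140 − 47) × 74 / (72 × 2.33) = 6882.0 / 167.76 ≈ 41.0 mL/min
Patient 2: CrCl = (140 − 78) × 86.6 / (72 × 4.22) × 0.85 = 5369.2 / 303.84 × 0.85 ≈ 15.0 mL/min
|41.0 − 15.0| = 26.0 mL/min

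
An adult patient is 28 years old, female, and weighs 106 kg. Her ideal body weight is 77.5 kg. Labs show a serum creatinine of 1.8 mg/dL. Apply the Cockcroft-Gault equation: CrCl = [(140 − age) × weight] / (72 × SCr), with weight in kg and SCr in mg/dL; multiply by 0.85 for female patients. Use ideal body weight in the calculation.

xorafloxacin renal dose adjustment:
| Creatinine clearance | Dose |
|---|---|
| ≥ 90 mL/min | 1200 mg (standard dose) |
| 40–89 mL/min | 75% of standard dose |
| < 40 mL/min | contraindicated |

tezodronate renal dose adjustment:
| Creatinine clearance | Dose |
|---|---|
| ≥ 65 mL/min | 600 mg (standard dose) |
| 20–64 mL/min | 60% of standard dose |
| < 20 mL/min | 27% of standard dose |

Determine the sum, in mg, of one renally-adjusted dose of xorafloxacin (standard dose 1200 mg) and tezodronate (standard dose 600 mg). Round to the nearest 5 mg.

CrCl = (140 − 28) × 77.5 / (72 × 1.8) × 0.85 = 8680.0 / 129.60 × 0.85 ≈ 56.9 mL/min
CrCl ≈ 57 mL/min.
xorafloxacin: 40–89 mL/min → 75% of 1200 mg = 900 mg.
tezodronate: 20–64 mL/min → 60% of 600 mg = 360 mg.
Total = 900 + 360 = 1260 mg.

1260 mg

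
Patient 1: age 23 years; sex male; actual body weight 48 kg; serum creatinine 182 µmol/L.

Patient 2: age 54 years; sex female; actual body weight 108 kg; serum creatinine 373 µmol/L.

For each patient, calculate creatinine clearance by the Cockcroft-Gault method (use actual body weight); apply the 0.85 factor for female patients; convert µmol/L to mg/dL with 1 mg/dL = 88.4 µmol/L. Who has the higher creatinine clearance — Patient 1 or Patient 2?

Patient 1

Patient 1: SCr = 182 / 88.4 = 2.059 mg/dL
Patient 1: CrCl = (140 − 23) × 48 / (72 × 2.059) = 5616.0 / 148.25 ≈ 37.9 mL/min
Patient 2: SCr = 373 / 88.4 = 4.219 mg/dL
Patient 2: CrCl = (140 − 54) × 108 / (72 × 4.219) × 0.85 = 9288.0 / 303.77 × 0.85 ≈ 26.0 mL/min
37.9 vs 26.0 mL/min → Patient 1 is higher.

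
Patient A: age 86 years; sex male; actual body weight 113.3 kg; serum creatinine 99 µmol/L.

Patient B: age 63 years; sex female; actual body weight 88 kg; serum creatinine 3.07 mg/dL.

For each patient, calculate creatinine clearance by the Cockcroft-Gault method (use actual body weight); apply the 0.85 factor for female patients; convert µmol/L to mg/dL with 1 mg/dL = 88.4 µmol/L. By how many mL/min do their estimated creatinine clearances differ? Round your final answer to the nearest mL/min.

50 mL/min

Patient A: SCr = 99 / 88.4 = 1.12 mg/dL
Patient A: CrCl = (140 − 86) × 113.3 / (72 × 1.12) = 6118.2 / 80.64 ≈ 75.9 mL/min
Patient B: CrCl = (140 − 63) × 88 / (72 × 3.07) × 0.85 = 6776.0 / 221.04 × 0.85 ≈ 26.1 mL/min
|75.9 − 26.1| = 49.8 mL/min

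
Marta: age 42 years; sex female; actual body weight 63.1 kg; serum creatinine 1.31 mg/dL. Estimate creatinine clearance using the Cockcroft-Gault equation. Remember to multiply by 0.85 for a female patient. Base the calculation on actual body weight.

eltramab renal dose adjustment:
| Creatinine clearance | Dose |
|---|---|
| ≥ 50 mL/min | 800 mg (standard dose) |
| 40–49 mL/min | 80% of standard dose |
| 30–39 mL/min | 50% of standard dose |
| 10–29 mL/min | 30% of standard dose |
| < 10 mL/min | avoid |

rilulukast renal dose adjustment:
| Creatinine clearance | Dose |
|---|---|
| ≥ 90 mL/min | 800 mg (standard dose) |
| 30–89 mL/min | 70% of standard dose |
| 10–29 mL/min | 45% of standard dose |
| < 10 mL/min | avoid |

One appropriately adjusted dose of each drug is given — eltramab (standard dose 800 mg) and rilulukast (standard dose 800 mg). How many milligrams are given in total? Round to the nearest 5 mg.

1360 mg

CrCl = (140 − 42) × 63.1 / (72 × 1.31) × 0.85 = 6183.8 / 94.32 × 0.85 ≈ 55.7 mL/min
CrCl ≈ 56 mL/min.
eltramab: ≥ 50 mL/min → 100% of 800 mg = 800 mg.
rilulukast: 30–89 mL/min → 70% of 800 mg = 560 mg.
Total = 800 + 560 = 1360 mg.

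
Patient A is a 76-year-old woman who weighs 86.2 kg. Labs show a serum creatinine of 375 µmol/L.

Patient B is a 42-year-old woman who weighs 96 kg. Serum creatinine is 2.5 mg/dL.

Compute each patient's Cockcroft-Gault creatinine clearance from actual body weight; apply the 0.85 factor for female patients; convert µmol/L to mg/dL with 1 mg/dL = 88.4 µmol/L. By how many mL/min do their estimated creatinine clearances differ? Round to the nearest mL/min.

Patient A: SCr = 375 / 88.4 = 4.242 mg/dL
Patient A: CrCl = (140 − 76) × 86.2 / (72 × 4.242) × 0.85 = 5516.8 / 305.42 × 0.85 ≈ 15.4 mL/min
Patient B: CrCl = (140 − 42) × 96 / (72 × 2.5) × 0.85 = 9408.0 / 180.00 × 0.85 ≈ 44.4 mL/min
|15.4 − 44.4| = 29.0 mL/min

29 mL/min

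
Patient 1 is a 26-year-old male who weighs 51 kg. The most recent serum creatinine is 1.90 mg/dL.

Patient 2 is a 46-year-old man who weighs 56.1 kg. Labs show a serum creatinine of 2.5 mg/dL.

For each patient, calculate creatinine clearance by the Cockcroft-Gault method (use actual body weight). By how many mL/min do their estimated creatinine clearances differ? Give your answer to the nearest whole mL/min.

13 mL/min

Patient 1: CrCl = (140 − 26) × 51 / (72 × 1.9) = 5814.0 / 136.80 ≈ 42.5 mL/min
Patient 2: CrCl = (140 − 46) × 56.1 / (72 × 2.5) = 5273.4 / 180.00 ≈ 29.3 mL/min
|42.5 − 29.3| = 13.2 mL/min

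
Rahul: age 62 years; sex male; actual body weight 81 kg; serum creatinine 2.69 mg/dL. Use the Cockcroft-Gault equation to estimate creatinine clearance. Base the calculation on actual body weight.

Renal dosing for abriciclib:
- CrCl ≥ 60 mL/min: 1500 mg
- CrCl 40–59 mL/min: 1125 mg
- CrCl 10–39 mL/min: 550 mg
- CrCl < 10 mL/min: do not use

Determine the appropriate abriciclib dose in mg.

CrCl = (140 − 62) × 81 / (72 × 2.69) = 6318.0 / 193.68 ≈ 32.6 mL/min
CrCl ≈ 33 mL/min → bracket 10–39 mL/min.
Dose for this bracket: 550 mg.

550 mg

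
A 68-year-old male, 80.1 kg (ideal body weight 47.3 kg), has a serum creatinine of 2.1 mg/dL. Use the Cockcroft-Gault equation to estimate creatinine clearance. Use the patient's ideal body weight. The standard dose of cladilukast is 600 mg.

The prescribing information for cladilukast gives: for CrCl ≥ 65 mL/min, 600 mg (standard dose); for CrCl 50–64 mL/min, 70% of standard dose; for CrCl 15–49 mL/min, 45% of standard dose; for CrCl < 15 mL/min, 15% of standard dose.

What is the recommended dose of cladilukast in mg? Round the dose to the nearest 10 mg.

CrCl = (140 − 68) × 47.3 / (72 × 2.1) = 3405.6 / 151.20 ≈ 22.5 mL/min
CrCl ≈ 23 mL/min → bracket 15–49 mL/min.
45% of 600 mg = 270 mg

270 mg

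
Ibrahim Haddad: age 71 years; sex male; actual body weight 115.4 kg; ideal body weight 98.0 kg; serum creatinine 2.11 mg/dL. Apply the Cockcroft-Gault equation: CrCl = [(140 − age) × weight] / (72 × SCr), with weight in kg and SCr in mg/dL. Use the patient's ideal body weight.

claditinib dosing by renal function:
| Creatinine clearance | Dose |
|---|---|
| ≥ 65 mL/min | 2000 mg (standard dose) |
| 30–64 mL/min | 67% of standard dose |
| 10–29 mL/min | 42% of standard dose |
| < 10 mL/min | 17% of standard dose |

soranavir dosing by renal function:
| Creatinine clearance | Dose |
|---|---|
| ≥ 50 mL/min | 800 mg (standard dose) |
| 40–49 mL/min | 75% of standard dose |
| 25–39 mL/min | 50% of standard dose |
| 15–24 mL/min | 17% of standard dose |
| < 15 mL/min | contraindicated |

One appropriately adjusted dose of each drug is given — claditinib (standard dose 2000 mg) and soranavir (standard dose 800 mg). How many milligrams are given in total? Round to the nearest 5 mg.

CrCl = (140 − 71) × 98 / (72 × 2.11) = 6762.0 / 151.92 ≈ 44.5 mL/min
CrCl ≈ 45 mL/min.
claditinib: 30–64 mL/min → 67% of 2000 mg = 1340 mg.
soranavir: 40–49 mL/min → 75% of 800 mg = 600 mg.
Total = 1340 + 600 = 1940 mg.

1940 mg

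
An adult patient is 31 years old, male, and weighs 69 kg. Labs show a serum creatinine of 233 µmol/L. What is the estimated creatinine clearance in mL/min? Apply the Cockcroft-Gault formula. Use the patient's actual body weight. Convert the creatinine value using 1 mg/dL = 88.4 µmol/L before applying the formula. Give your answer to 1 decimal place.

39.6 mL/min

SCr = 233 / 88.4 = 2.636 mg/dL
CrCl = (140 − 31) × 69 / (72 × 2.636) = 7521.0 / 189.79 ≈ 39.6 mL/min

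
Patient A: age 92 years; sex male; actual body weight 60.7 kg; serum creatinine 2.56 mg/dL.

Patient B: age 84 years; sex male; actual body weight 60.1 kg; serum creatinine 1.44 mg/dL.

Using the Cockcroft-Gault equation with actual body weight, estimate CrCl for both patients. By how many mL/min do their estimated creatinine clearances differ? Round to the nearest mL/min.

17 mL/min

Patient A: CrCl = (140 − 92) × 60.7 / (72 × 2.56) = 2913.6 / 184.32 ≈ 15.8 mL/min
Patient B: CrCl = (140 − 84) × 60.1 / (72 × 1.44) = 3365.6 / 103.68 ≈ 32.5 mL/min
|15.8 − 32.5| = 16.7 mL/min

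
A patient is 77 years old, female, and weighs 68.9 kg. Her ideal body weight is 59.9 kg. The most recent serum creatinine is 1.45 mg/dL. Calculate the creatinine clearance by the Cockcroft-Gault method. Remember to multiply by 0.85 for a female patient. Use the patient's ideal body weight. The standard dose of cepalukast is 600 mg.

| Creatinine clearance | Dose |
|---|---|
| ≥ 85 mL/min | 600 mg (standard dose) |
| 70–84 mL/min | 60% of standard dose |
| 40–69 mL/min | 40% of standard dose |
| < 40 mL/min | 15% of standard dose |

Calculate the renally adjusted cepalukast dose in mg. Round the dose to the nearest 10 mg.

90 mg

CrCl = (140 − 77) × 59.9 / (72 × 1.45) × 0.85 = 3773.7 / 104.40 × 0.85 ≈ 30.7 mL/min
CrCl ≈ 31 mL/min → bracket < 40 mL/min.
15% of 600 mg = 90 mg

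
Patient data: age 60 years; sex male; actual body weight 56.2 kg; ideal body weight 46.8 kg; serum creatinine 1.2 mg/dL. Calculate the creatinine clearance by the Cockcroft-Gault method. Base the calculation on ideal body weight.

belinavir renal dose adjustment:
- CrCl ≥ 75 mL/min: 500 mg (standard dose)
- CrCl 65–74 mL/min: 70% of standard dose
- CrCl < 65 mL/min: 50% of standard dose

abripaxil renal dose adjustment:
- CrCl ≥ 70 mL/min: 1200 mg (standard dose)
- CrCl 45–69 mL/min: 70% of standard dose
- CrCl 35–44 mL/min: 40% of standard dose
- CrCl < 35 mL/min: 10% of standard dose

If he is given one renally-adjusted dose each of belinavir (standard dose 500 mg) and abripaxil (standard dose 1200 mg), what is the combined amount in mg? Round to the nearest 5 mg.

730 mg

CrCl = (140 − 60) × 46.8 / (72 × 1.2) = 3744.0 / 86.40 ≈ 43.3 mL/min
CrCl ≈ 43 mL/min.
belinavir: < 65 mL/min → 50% of 500 mg = 250 mg.
abripaxil: 35–44 mL/min → 40% of 1200 mg = 480 mg.
Total = 250 + 480 = 730 mg.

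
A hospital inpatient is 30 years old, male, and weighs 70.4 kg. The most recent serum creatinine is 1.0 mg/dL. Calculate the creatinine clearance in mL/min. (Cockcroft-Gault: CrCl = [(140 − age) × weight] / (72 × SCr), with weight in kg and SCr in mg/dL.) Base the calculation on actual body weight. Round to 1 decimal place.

107.6 mL/min

CrCl = (140 − 30) × 70.4 / (72 × 1) = 7744.0 / 72.00 ≈ 107.6 mL/min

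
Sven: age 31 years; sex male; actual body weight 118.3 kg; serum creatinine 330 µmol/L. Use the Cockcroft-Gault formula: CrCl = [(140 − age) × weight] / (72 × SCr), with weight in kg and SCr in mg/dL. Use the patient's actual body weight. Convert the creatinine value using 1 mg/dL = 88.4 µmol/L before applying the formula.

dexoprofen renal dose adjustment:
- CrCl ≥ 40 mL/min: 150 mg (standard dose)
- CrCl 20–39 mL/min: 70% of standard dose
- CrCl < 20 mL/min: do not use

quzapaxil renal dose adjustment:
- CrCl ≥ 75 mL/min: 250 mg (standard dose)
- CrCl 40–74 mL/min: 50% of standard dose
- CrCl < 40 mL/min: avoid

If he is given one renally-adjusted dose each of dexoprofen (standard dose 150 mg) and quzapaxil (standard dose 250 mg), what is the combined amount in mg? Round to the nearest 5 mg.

275 mg

SCr = 330 / 88.4 = 3.733 mg/dL
CrCl = (140 − 31) × 118.3 / (72 × 3.733) = 12894.7 / 268.78 ≈ 48.0 mL/min
CrCl ≈ 48 mL/min.
dexoprofen: ≥ 40 mL/min → 100% of 150 mg = 150 mg.
quzapaxil: 40–74 mL/min → 50% of 250 mg = 125 mg.
Total = 150 + 125 = 275 mg.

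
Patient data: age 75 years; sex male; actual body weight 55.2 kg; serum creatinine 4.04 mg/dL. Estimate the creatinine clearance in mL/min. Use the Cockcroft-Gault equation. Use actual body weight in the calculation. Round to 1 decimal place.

12.3 mL/min

CrCl = (140 − 75) × 55.2 / (72 × 4.04) = 3588.0 / 290.88 ≈ 12.3 mL/min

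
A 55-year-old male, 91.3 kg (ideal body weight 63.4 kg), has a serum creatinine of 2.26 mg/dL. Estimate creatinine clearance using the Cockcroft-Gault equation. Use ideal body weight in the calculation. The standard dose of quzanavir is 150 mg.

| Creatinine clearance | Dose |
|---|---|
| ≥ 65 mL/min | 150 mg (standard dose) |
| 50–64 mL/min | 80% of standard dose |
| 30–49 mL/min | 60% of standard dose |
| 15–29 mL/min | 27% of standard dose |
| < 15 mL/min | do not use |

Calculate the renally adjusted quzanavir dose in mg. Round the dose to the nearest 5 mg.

CrCl = (140 − 55) × 63.4 / (72 × 2.26) = 5389.0 / 162.72 ≈ 33.1 mL/min
CrCl ≈ 33 mL/min → bracket 30–49 mL/min.
60% of 150 mg = 90 mg

90 mg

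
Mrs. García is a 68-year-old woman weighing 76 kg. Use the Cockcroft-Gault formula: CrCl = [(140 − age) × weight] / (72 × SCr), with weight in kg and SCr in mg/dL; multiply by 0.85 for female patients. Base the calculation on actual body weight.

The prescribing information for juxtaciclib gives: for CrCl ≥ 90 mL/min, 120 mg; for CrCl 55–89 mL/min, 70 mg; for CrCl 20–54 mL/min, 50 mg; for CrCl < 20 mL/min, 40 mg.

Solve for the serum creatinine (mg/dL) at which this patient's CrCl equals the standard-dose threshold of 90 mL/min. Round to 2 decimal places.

Standard dose requires CrCl ≥ 90 mL/min.
Set (140 − 68) × 76 × 0.85 / (72 × SCr) = 90
SCr = (140 − 68) × 76 × 0.85 / (72 × 90) = 0.718 mg/dL

0.72 mg/dL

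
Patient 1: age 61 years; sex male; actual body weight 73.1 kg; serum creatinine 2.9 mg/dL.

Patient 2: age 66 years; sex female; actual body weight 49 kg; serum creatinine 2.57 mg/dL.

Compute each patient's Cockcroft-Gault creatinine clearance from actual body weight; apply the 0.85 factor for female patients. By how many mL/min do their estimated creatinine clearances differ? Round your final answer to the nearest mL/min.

11 mL/min

Patient 1: CrCl = (140 − 61) × 73.1 / (72 × 2.9) = 5774.9 / 208.80 ≈ 27.7 mL/min
Patient 2: CrCl = (140 − 66) × 49 / (72 × 2.57) × 0.85 = 3626.0 / 185.04 × 0.85 ≈ 16.7 mL/min
|27.7 − 16.7| = 11.0 mL/min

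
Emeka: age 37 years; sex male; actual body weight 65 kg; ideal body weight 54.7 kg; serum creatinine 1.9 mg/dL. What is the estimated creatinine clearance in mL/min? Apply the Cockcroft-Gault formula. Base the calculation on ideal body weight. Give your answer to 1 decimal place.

CrCl = (140 − 37) × 54.7 / (72 × 1.9) = 5634.1 / 136.80 ≈ 41.2 mL/min

41.2 mL/min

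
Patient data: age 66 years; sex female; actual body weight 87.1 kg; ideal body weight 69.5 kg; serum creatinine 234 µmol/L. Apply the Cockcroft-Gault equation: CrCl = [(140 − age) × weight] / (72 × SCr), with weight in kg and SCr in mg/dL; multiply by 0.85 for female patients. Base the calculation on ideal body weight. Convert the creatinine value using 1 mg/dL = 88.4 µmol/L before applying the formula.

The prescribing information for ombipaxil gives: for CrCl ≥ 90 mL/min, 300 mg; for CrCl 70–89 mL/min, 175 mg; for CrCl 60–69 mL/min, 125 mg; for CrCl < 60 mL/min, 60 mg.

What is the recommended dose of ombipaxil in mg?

60 mg

SCr = 234 / 88.4 = 2.647 mg/dL
CrCl = (140 − 66) × 69.5 / (72 × 2.647) × 0.85 = 5143.0 / 190.58 × 0.85 ≈ 22.9 mL/min
CrCl ≈ 23 mL/min → bracket < 60 mL/min.
Dose for this bracket: 60 mg.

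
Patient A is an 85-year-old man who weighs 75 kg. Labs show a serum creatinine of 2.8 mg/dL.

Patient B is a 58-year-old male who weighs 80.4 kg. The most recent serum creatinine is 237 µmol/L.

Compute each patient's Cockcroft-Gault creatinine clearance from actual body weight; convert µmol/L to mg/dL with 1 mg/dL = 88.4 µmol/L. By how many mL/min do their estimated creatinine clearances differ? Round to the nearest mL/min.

Patient A: CrCl = (140 − 85) × 75 / (72 × 2.8) = 4125.0 / 201.60 ≈ 20.5 mL/min
Patient B: SCr = 237 / 88.4 = 2.681 mg/dL
Patient B: CrCl = (140 − 58) × 80.4 / (72 × 2.681) = 6592.8 / 193.03 ≈ 34.2 mL/min
|20.5 − 34.2| = 13.7 mL/min

14 mL/min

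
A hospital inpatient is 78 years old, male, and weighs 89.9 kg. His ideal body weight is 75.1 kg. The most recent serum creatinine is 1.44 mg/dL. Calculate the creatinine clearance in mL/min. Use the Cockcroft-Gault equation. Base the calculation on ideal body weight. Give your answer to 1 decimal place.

CrCl = (140 − 78) × 75.1 / (72 × 1.44) = 4656.2 / 103.68 ≈ 44.9 mL/min

44.9 mL/min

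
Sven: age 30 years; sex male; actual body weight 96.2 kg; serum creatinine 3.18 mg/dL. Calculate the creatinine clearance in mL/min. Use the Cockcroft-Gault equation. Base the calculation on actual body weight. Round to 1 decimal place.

46.2 mL/min

CrCl = (140 − 30) × 96.2 / (72 × 3.18) = 10582.0 / 228.96 ≈ 46.2 mL/min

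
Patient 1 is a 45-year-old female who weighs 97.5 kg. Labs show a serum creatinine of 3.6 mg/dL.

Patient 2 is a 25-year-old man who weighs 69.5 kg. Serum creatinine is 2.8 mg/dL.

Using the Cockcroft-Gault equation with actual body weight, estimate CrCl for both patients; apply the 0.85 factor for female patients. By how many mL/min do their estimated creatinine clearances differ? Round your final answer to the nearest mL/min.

Patient 1: CrCl = (140 − 45) × 97.5 / (72 × 3.6) × 0.85 = 9262.5 / 259.20 × 0.85 ≈ 30.4 mL/min
Patient 2: CrCl = (140 − 25) × 69.5 / (72 × 2.8) = 7992.5 / 201.60 ≈ 39.6 mL/min
|30.4 − 39.6| = 9.2 mL/min

9 mL/min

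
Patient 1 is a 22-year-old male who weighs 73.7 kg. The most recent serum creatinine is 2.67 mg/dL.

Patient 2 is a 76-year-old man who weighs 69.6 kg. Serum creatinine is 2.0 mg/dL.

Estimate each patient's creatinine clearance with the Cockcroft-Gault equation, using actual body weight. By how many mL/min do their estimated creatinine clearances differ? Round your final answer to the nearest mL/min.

Patient 1: CrCl = (140 − 22) × 73.7 / (72 × 2.67) = 8696.6 / 192.24 ≈ 45.2 mL/min
Patient 2: CrCl = (140 − 76) × 69.6 / (72 × 2) = 4454.4 / 144.00 ≈ 30.9 mL/min
|45.2 − 30.9| = 14.3 mL/min

14 mL/min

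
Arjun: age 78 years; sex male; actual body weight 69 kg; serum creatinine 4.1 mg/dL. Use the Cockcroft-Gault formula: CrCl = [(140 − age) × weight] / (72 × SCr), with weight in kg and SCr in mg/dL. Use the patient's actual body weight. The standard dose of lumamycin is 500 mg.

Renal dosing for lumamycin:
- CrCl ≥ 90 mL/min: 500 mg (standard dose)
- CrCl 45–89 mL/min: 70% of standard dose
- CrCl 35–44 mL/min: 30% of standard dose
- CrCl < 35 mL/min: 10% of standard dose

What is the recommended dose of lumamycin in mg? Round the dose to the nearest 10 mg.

CrCl = (140 − 78) × 69 / (72 × 4.1) = 4278.0 / 295.20 ≈ 14.5 mL/min
CrCl ≈ 14 mL/min → bracket < 35 mL/min.
10% of 500 mg = 50 mg

50 mg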